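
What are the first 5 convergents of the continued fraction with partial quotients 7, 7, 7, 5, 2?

Using the convergent recurrence p_i = a_i*p_{i-1} + p_{i-2}, q_i = a_i*q_{i-1} + q_{i-2} with p_{-2}=0, p_{-1}=1, q_{-2}=1, q_{-1}=0:
  i=0: a_0=7, p_0 = 7*1 + 0 = 7, q_0 = 7*0 + 1 = 1.
  i=1: a_1=7, p_1 = 7*7 + 1 = 50, q_1 = 7*1 + 0 = 7.
  i=2: a_2=7, p_2 = 7*50 + 7 = 357, q_2 = 7*7 + 1 = 50.
  i=3: a_3=5, p_3 = 5*357 + 50 = 1835, q_3 = 5*50 + 7 = 257.
  i=4: a_4=2, p_4 = 2*1835 + 357 = 4027, q_4 = 2*257 + 50 = 564.

7/1, 50/7, 357/50, 1835/257, 4027/564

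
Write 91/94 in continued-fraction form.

Run the Euclidean algorithm on 91 and 94; the successive quotients are the partial quotients a_0, a_1, ... (each step inverts the fractional part left over by the previous one):
  91 = 0*94 + 91, so a_0 = 0.
  94 = 1*91 + 3, so a_1 = 1.
  91 = 30*3 + 1, so a_2 = 30.
  3 = 3*1 + 0, so a_3 = 3.
The remainder reaches 0 after 4 divisions, so the expansion has 4 partial quotients, read off in order.

[0; 1, 30, 3]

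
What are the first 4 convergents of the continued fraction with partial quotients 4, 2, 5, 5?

4/1, 9/2, 49/11, 254/57

Using the convergent recurrence p_i = a_i*p_{i-1} + p_{i-2}, q_i = a_i*q_{i-1} + q_{i-2} with p_{-2}=0, p_{-1}=1, q_{-2}=1, q_{-1}=0:
  i=0: a_0=4, p_0 = 4*1 + 0 = 4, q_0 = 4*0 + 1 = 1.
  i=1: a_1=2, p_1 = 2*4 + 1 = 9, q_1 = 2*1 + 0 = 2.
  i=2: a_2=5, p_2 = 5*9 + 4 = 49, q_2 = 5*2 + 1 = 11.
  i=3: a_3=5, p_3 = 5*49 + 9 = 254, q_3 = 5*11 + 2 = 57.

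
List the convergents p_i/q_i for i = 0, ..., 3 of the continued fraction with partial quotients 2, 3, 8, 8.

2/1, 7/3, 58/25, 471/203

Using the convergent recurrence p_i = a_i*p_{i-1} + p_{i-2}, q_i = a_i*q_{i-1} + q_{i-2} with p_{-2}=0, p_{-1}=1, q_{-2}=1, q_{-1}=0:
  i=0: a_0=2, p_0 = 2*1 + 0 = 2, q_0 = 2*0 + 1 = 1.
  i=1: a_1=3, p_1 = 3*2 + 1 = 7, q_1 = 3*1 + 0 = 3.
  i=2: a_2=8, p_2 = 8*7 + 2 = 58, q_2 = 8*3 + 1 = 25.
  i=3: a_3=8, p_3 = 8*58 + 7 = 471, q_3 = 8*25 + 3 = 203.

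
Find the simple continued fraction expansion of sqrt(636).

Write x_i = (sqrt(636) + m_i)/d_i with (m_0, d_0) = (0, 1). a_0 = floor(sqrt(636)) = 25, since 25^2 = 625 <= 636 < 676 = 26^2.
Iterate m_{i+1} = d_i*a_i - m_i, d_{i+1} = (636 - m_{i+1}^2)/d_i, a_{i+1} = floor((a_0 + m_{i+1})/d_{i+1}):
  m_1 = 1*25 - 0 = 25, d_1 = (636 - 25^2)/1 = 11/1 = 11, a_1 = floor((25 + 25)/11) = 4.
  m_2 = 11*4 - 25 = 19, d_2 = (636 - 19^2)/11 = 275/11 = 25, a_2 = floor((25 + 19)/25) = 1.
  m_3 = 25*1 - 19 = 6, d_3 = (636 - 6^2)/25 = 600/25 = 24, a_3 = floor((25 + 6)/24) = 1.
  m_4 = 24*1 - 6 = 18, d_4 = (636 - 18^2)/24 = 312/24 = 13, a_4 = floor((25 + 18)/13) = 3.
  m_5 = 13*3 - 18 = 21, d_5 = (636 - 21^2)/13 = 195/13 = 15, a_5 = floor((25 + 21)/15) = 3.
  m_6 = 15*3 - 21 = 24, d_6 = (636 - 24^2)/15 = 60/15 = 4, a_6 = floor((25 + 24)/4) = 12.
  m_7 = 4*12 - 24 = 24, d_7 = (636 - 24^2)/4 = 60/4 = 15, a_7 = floor((25 + 24)/15) = 3.
  m_8 = 15*3 - 24 = 21, d_8 = (636 - 21^2)/15 = 195/15 = 13, a_8 = floor((25 + 21)/13) = 3.
  m_9 = 13*3 - 21 = 18, d_9 = (636 - 18^2)/13 = 312/13 = 24, a_9 = floor((25 + 18)/24) = 1.
  m_10 = 24*1 - 18 = 6, d_10 = (636 - 6^2)/24 = 600/24 = 25, a_10 = floor((25 + 6)/25) = 1.
  m_11 = 25*1 - 6 = 19, d_11 = (636 - 19^2)/25 = 275/25 = 11, a_11 = floor((25 + 19)/11) = 4.
  m_12 = 11*4 - 19 = 25, d_12 = (636 - 25^2)/11 = 11/11 = 1, a_12 = floor((25 + 25)/1) = 50.
  m_13 = 1*50 - 25 = 25, d_13 = (636 - 25^2)/1 = 11/1 = 11: (m_13, d_13) = (m_1, d_1) = (25, 11), so from here the quotients repeat a_1, ..., a_12; the period length is 12.
Hence the expansion of sqrt(636) is a_0 = 25 followed by the repeating block 4, 1, 1, 3, 3, 12, 3, 3, 1, 1, 4, 50 (period 12).

[25; (4, 1, 1, 3, 3, 12, 3, 3, 1, 1, 4, 50)]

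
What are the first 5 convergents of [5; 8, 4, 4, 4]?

Using the convergent recurrence p_i = a_i*p_{i-1} + p_{i-2}, q_i = a_i*q_{i-1} + q_{i-2} with p_{-2}=0, p_{-1}=1, q_{-2}=1, q_{-1}=0:
  i=0: a_0=5, p_0 = 5*1 + 0 = 5, q_0 = 5*0 + 1 = 1.
  i=1: a_1=8, p_1 = 8*5 + 1 = 41, q_1 = 8*1 + 0 = 8.
  i=2: a_2=4, p_2 = 4*41 + 5 = 169, q_2 = 4*8 + 1 = 33.
  i=3: a_3=4, p_3 = 4*169 + 41 = 717, q_3 = 4*33 + 8 = 140.
  i=4: a_4=4, p_4 = 4*717 + 169 = 3037, q_4 = 4*140 + 33 = 593.

5/1, 41/8, 169/33, 717/140, 3037/593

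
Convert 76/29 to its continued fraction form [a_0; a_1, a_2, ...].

Run the Euclidean algorithm on 76 and 29; the successive quotients are the partial quotients a_0, a_1, ... (each step inverts the fractional part left over by the previous one):
  76 = 2*29 + 18, so a_0 = 2.
  29 = 1*18 + 11, so a_1 = 1.
  18 = 1*11 + 7, so a_2 = 1.
  11 = 1*7 + 4, so a_3 = 1.
  7 = 1*4 + 3, so a_4 = 1.
  4 = 1*3 + 1, so a_5 = 1.
  3 = 3*1 + 0, so a_6 = 3.
The remainder reaches 0 after 7 divisions, so the expansion has 7 partial quotients, read off in order.

[2; 1, 1, 1, 1, 1, 3]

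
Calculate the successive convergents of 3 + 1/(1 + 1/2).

3/1, 4/1, 11/3

Using the convergent recurrence p_i = a_i*p_{i-1} + p_{i-2}, q_i = a_i*q_{i-1} + q_{i-2} with p_{-2}=0, p_{-1}=1, q_{-2}=1, q_{-1}=0:
  i=0: a_0=3, p_0 = 3*1 + 0 = 3, q_0 = 3*0 + 1 = 1.
  i=1: a_1=1, p_1 = 1*3 + 1 = 4, q_1 = 1*1 + 0 = 1.
  i=2: a_2=2, p_2 = 2*4 + 3 = 11, q_2 = 2*1 + 1 = 3.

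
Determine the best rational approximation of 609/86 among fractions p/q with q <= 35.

Expand x = 609/86 as a continued fraction with the Euclidean algorithm:
  609 = 7*86 + 7, so a_0 = 7.
  86 = 12*7 + 2, so a_1 = 12.
  7 = 3*2 + 1, so a_2 = 3.
  2 = 2*1 + 0, so a_3 = 2.
so x = [7; 12, 3, 2].
Convergents (p_i = a_i*p_{i-1} + p_{i-2}, q_i = a_i*q_{i-1} + q_{i-2} with p_{-2}=0, p_{-1}=1, q_{-2}=1, q_{-1}=0), until the denominator exceeds 35:
  i=0: a_0=7, p_0 = 7*1 + 0 = 7, q_0 = 7*0 + 1 = 1.
  i=1: a_1=12, p_1 = 12*7 + 1 = 85, q_1 = 12*1 + 0 = 12.
  i=2: a_2=3, p_2 = 3*85 + 7 = 262, q_2 = 3*12 + 1 = 37.
q_2 = 37 > 35, so the last convergent with denominator <= 35 is p_1/q_1 = 85/12.
The closest fraction with denominator <= 35 is either p_1/q_1 or the intermediate fraction (k*p_1 + p_0)/(k*q_1 + q_0) with the largest k >= 1 whose denominator stays <= 35; these approach x as k grows, and every other convergent or intermediate fraction in range is farther away.
Largest k: floor((35 - q_0)/q_1) = floor((35 - 1)/12) = 2.
That gives (2*85 + 7)/(2*12 + 1) = 177/25.
Compare the errors: |x - 85/12| = |609*12 - 85*86|/(86*12) = 2/1032, and |x - 177/25| = |609*25 - 177*86|/(86*25) = 3/2150.
Cross-multiplying, 3*1032 = 3096 < 4300 = 2*2150, so 3/2150 is smaller: the intermediate fraction 177/25 is closer to x than 85/12.

177/25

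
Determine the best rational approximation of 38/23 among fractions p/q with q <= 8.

Expand x = 38/23 as a continued fraction with the Euclidean algorithm:
  38 = 1*23 + 15, so a_0 = 1.
  23 = 1*15 + 8, so a_1 = 1.
  15 = 1*8 + 7, so a_2 = 1.
  8 = 1*7 + 1, so a_3 = 1.
  7 = 7*1 + 0, so a_4 = 7.
so x = [1; 1, 1, 1, 7].
Convergents (p_i = a_i*p_{i-1} + p_{i-2}, q_i = a_i*q_{i-1} + q_{i-2} with p_{-2}=0, p_{-1}=1, q_{-2}=1, q_{-1}=0), until the denominator exceeds 8:
  i=0: a_0=1, p_0 = 1*1 + 0 = 1, q_0 = 1*0 + 1 = 1.
  i=1: a_1=1, p_1 = 1*1 + 1 = 2, q_1 = 1*1 + 0 = 1.
  i=2: a_2=1, p_2 = 1*2 + 1 = 3, q_2 = 1*1 + 1 = 2.
  i=3: a_3=1, p_3 = 1*3 + 2 = 5, q_3 = 1*2 + 1 = 3.
  i=4: a_4=7, p_4 = 7*5 + 3 = 38, q_4 = 7*3 + 2 = 23.
q_4 = 23 > 8, so the last convergent with denominator <= 8 is p_3/q_3 = 5/3.
The closest fraction with denominator <= 8 is either p_3/q_3 or the intermediate fraction (k*p_3 + p_2)/(k*q_3 + q_2) with the largest k >= 1 whose denominator stays <= 8; these approach x as k grows, and every other convergent or intermediate fraction in range is farther away.
Largest k: floor((8 - q_2)/q_3) = floor((8 - 2)/3) = 2.
That gives (2*5 + 3)/(2*3 + 2) = 13/8.
Compare the errors: |x - 5/3| = |38*3 - 5*23|/(23*3) = 1/69, and |x - 13/8| = |38*8 - 13*23|/(23*8) = 5/184.
Cross-multiplying, 1*184 = 184 < 345 = 5*69, so 1/69 is smaller: the convergent 5/3 is closer to x than 13/8.

5/3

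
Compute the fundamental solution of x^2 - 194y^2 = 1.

(x, y) = (195, 14)

First expand sqrt(194) as a continued fraction. With x_i = (sqrt(194) + m_i)/d_i and (m_0, d_0) = (0, 1): a_0 = floor(sqrt(194)) = 13, since 13^2 = 169 <= 194 < 196 = 14^2.
Iterate m_{i+1} = d_i*a_i - m_i, d_{i+1} = (194 - m_{i+1}^2)/d_i, a_{i+1} = floor((a_0 + m_{i+1})/d_{i+1}):
  m_1 = 1*13 - 0 = 13, d_1 = (194 - 13^2)/1 = 25/1 = 25, a_1 = floor((13 + 13)/25) = 1.
  m_2 = 25*1 - 13 = 12, d_2 = (194 - 12^2)/25 = 50/25 = 2, a_2 = floor((13 + 12)/2) = 12.
  m_3 = 2*12 - 12 = 12, d_3 = (194 - 12^2)/2 = 50/2 = 25, a_3 = floor((13 + 12)/25) = 1.
  m_4 = 25*1 - 12 = 13, d_4 = (194 - 13^2)/25 = 25/25 = 1, a_4 = floor((13 + 13)/1) = 26.
  m_5 = 1*26 - 13 = 13, d_5 = (194 - 13^2)/1 = 25/1 = 25: (m_5, d_5) = (m_1, d_1) = (13, 25), so from here the quotients repeat a_1, ..., a_4; the period length is 4.
So sqrt(194) = [13; (1, 12, 1, 26)] with period length k = 4.
k is even, so the fundamental solution of x^2 - 194y^2 = 1 is (p_{k-1}, q_{k-1}) = (p_3, q_3); compute convergents through index 3.
Convergents (p_i = a_i*p_{i-1} + p_{i-2}, q_i = a_i*q_{i-1} + q_{i-2} with p_{-2}=0, p_{-1}=1, q_{-2}=1, q_{-1}=0):
  i=0: a_0=13, p_0 = 13*1 + 0 = 13, q_0 = 13*0 + 1 = 1.
  i=1: a_1=1, p_1 = 1*13 + 1 = 14, q_1 = 1*1 + 0 = 1.
  i=2: a_2=12, p_2 = 12*14 + 13 = 181, q_2 = 12*1 + 1 = 13.
  i=3: a_3=1, p_3 = 1*181 + 14 = 195, q_3 = 1*13 + 1 = 14.
Check: 195^2 - 194*14^2 = 38025 - 38024 = 1, so (x, y) = (195, 14) solves the equation, and by the theorem it is the least positive solution.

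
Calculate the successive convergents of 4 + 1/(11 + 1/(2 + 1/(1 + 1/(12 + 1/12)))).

Using the convergent recurrence p_i = a_i*p_{i-1} + p_{i-2}, q_i = a_i*q_{i-1} + q_{i-2} with p_{-2}=0, p_{-1}=1, q_{-2}=1, q_{-1}=0:
  i=0: a_0=4, p_0 = 4*1 + 0 = 4, q_0 = 4*0 + 1 = 1.
  i=1: a_1=11, p_1 = 11*4 + 1 = 45, q_1 = 11*1 + 0 = 11.
  i=2: a_2=2, p_2 = 2*45 + 4 = 94, q_2 = 2*11 + 1 = 23.
  i=3: a_3=1, p_3 = 1*94 + 45 = 139, q_3 = 1*23 + 11 = 34.
  i=4: a_4=12, p_4 = 12*139 + 94 = 1762, q_4 = 12*34 + 23 = 431.
  i=5: a_5=12, p_5 = 12*1762 + 139 = 21283, q_5 = 12*431 + 34 = 5206.

4/1, 45/11, 94/23, 139/34, 1762/431, 21283/5206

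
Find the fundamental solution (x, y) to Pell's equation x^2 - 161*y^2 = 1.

First expand sqrt(161) as a continued fraction. With x_i = (sqrt(161) + m_i)/d_i and (m_0, d_0) = (0, 1): a_0 = floor(sqrt(161)) = 12, since 12^2 = 144 <= 161 < 169 = 13^2.
Iterate m_{i+1} = d_i*a_i - m_i, d_{i+1} = (161 - m_{i+1}^2)/d_i, a_{i+1} = floor((a_0 + m_{i+1})/d_{i+1}):
  m_1 = 1*12 - 0 = 12, d_1 = (161 - 12^2)/1 = 17/1 = 17, a_1 = floor((12 + 12)/17) = 1.
  m_2 = 17*1 - 12 = 5, d_2 = (161 - 5^2)/17 = 136/17 = 8, a_2 = floor((12 + 5)/8) = 2.
  m_3 = 8*2 - 5 = 11, d_3 = (161 - 11^2)/8 = 40/8 = 5, a_3 = floor((12 + 11)/5) = 4.
  m_4 = 5*4 - 11 = 9, d_4 = (161 - 9^2)/5 = 80/5 = 16, a_4 = floor((12 + 9)/16) = 1.
  m_5 = 16*1 - 9 = 7, d_5 = (161 - 7^2)/16 = 112/16 = 7, a_5 = floor((12 + 7)/7) = 2.
  m_6 = 7*2 - 7 = 7, d_6 = (161 - 7^2)/7 = 112/7 = 16, a_6 = floor((12 + 7)/16) = 1.
  m_7 = 16*1 - 7 = 9, d_7 = (161 - 9^2)/16 = 80/16 = 5, a_7 = floor((12 + 9)/5) = 4.
  m_8 = 5*4 - 9 = 11, d_8 = (161 - 11^2)/5 = 40/5 = 8, a_8 = floor((12 + 11)/8) = 2.
  m_9 = 8*2 - 11 = 5, d_9 = (161 - 5^2)/8 = 136/8 = 17, a_9 = floor((12 + 5)/17) = 1.
  m_10 = 17*1 - 5 = 12, d_10 = (161 - 12^2)/17 = 17/17 = 1, a_10 = floor((12 + 12)/1) = 24.
  m_11 = 1*24 - 12 = 12, d_11 = (161 - 12^2)/1 = 17/1 = 17: (m_11, d_11) = (m_1, d_1) = (12, 17), so from here the quotients repeat a_1, ..., a_10; the period length is 10.
So sqrt(161) = [12; (1, 2, 4, 1, 2, 1, 4, 2, 1, 24)] with period length k = 10.
k is even, so the fundamental solution of x^2 - 161y^2 = 1 is (p_{k-1}, q_{k-1}) = (p_9, q_9); compute convergents through index 9.
Convergents (p_i = a_i*p_{i-1} + p_{i-2}, q_i = a_i*q_{i-1} + q_{i-2} with p_{-2}=0, p_{-1}=1, q_{-2}=1, q_{-1}=0):
  i=0: a_0=12, p_0 = 12*1 + 0 = 12, q_0 = 12*0 + 1 = 1.
  i=1: a_1=1, p_1 = 1*12 + 1 = 13, q_1 = 1*1 + 0 = 1.
  i=2: a_2=2, p_2 = 2*13 + 12 = 38, q_2 = 2*1 + 1 = 3.
  i=3: a_3=4, p_3 = 4*38 + 13 = 165, q_3 = 4*3 + 1 = 13.
  i=4: a_4=1, p_4 = 1*165 + 38 = 203, q_4 = 1*13 + 3 = 16.
  i=5: a_5=2, p_5 = 2*203 + 165 = 571, q_5 = 2*16 + 13 = 45.
  i=6: a_6=1, p_6 = 1*571 + 203 = 774, q_6 = 1*45 + 16 = 61.
  i=7: a_7=4, p_7 = 4*774 + 571 = 3667, q_7 = 4*61 + 45 = 289.
  i=8: a_8=2, p_8 = 2*3667 + 774 = 8108, q_8 = 2*289 + 61 = 639.
  i=9: a_9=1, p_9 = 1*8108 + 3667 = 11775, q_9 = 1*639 + 289 = 928.
Check: 11775^2 - 161*928^2 = 138650625 - 138650624 = 1, so (x, y) = (11775, 928) solves the equation, and by the theorem it is the least positive solution.

(x, y) = (11775, 928)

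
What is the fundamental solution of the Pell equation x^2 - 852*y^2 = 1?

First expand sqrt(852) as a continued fraction. With x_i = (sqrt(852) + m_i)/d_i and (m_0, d_0) = (0, 1): a_0 = floor(sqrt(852)) = 29, since 29^2 = 841 <= 852 < 900 = 30^2.
Iterate m_{i+1} = d_i*a_i - m_i, d_{i+1} = (852 - m_{i+1}^2)/d_i, a_{i+1} = floor((a_0 + m_{i+1})/d_{i+1}):
  m_1 = 1*29 - 0 = 29, d_1 = (852 - 29^2)/1 = 11/1 = 11, a_1 = floor((29 + 29)/11) = 5.
  m_2 = 11*5 - 29 = 26, d_2 = (852 - 26^2)/11 = 176/11 = 16, a_2 = floor((29 + 26)/16) = 3.
  m_3 = 16*3 - 26 = 22, d_3 = (852 - 22^2)/16 = 368/16 = 23, a_3 = floor((29 + 22)/23) = 2.
  m_4 = 23*2 - 22 = 24, d_4 = (852 - 24^2)/23 = 276/23 = 12, a_4 = floor((29 + 24)/12) = 4.
  m_5 = 12*4 - 24 = 24, d_5 = (852 - 24^2)/12 = 276/12 = 23, a_5 = floor((29 + 24)/23) = 2.
  m_6 = 23*2 - 24 = 22, d_6 = (852 - 22^2)/23 = 368/23 = 16, a_6 = floor((29 + 22)/16) = 3.
  m_7 = 16*3 - 22 = 26, d_7 = (852 - 26^2)/16 = 176/16 = 11, a_7 = floor((29 + 26)/11) = 5.
  m_8 = 11*5 - 26 = 29, d_8 = (852 - 29^2)/11 = 11/11 = 1, a_8 = floor((29 + 29)/1) = 58.
  m_9 = 1*58 - 29 = 29, d_9 = (852 - 29^2)/1 = 11/1 = 11: (m_9, d_9) = (m_1, d_1) = (29, 11), so from here the quotients repeat a_1, ..., a_8; the period length is 8.
So sqrt(852) = [29; (5, 3, 2, 4, 2, 3, 5, 58)] with period length k = 8.
k is even, so the fundamental solution of x^2 - 852y^2 = 1 is (p_{k-1}, q_{k-1}) = (p_7, q_7); compute convergents through index 7.
Convergents (p_i = a_i*p_{i-1} + p_{i-2}, q_i = a_i*q_{i-1} + q_{i-2} with p_{-2}=0, p_{-1}=1, q_{-2}=1, q_{-1}=0):
  i=0: a_0=29, p_0 = 29*1 + 0 = 29, q_0 = 29*0 + 1 = 1.
  i=1: a_1=5, p_1 = 5*29 + 1 = 146, q_1 = 5*1 + 0 = 5.
  i=2: a_2=3, p_2 = 3*146 + 29 = 467, q_2 = 3*5 + 1 = 16.
  i=3: a_3=2, p_3 = 2*467 + 146 = 1080, q_3 = 2*16 + 5 = 37.
  i=4: a_4=4, p_4 = 4*1080 + 467 = 4787, q_4 = 4*37 + 16 = 164.
  i=5: a_5=2, p_5 = 2*4787 + 1080 = 10654, q_5 = 2*164 + 37 = 365.
  i=6: a_6=3, p_6 = 3*10654 + 4787 = 36749, q_6 = 3*365 + 164 = 1259.
  i=7: a_7=5, p_7 = 5*36749 + 10654 = 194399, q_7 = 5*1259 + 365 = 6660.
Check: 194399^2 - 852*6660^2 = 37790971201 - 37790971200 = 1, so (x, y) = (194399, 6660) solves the equation, and by the theorem it is the least positive solution.

(x, y) = (194399, 6660)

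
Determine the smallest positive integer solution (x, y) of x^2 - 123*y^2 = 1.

First expand sqrt(123) as a continued fraction. With x_i = (sqrt(123) + m_i)/d_i and (m_0, d_0) = (0, 1): a_0 = floor(sqrt(123)) = 11, since 11^2 = 121 <= 123 < 144 = 12^2.
Iterate m_{i+1} = d_i*a_i - m_i, d_{i+1} = (123 - m_{i+1}^2)/d_i, a_{i+1} = floor((a_0 + m_{i+1})/d_{i+1}):
  m_1 = 1*11 - 0 = 11, d_1 = (123 - 11^2)/1 = 2/1 = 2, a_1 = floor((11 + 11)/2) = 11.
  m_2 = 2*11 - 11 = 11, d_2 = (123 - 11^2)/2 = 2/2 = 1, a_2 = floor((11 + 11)/1) = 22.
  m_3 = 1*22 - 11 = 11, d_3 = (123 - 11^2)/1 = 2/1 = 2: (m_3, d_3) = (m_1, d_1) = (11, 2), so from here the quotients repeat a_1, a_2; the period length is 2.
So sqrt(123) = [11; (11, 22)] with period length k = 2.
k is even, so the fundamental solution of x^2 - 123y^2 = 1 is (p_{k-1}, q_{k-1}) = (p_1, q_1); compute convergents through index 1.
Convergents (p_i = a_i*p_{i-1} + p_{i-2}, q_i = a_i*q_{i-1} + q_{i-2} with p_{-2}=0, p_{-1}=1, q_{-2}=1, q_{-1}=0):
  i=0: a_0=11, p_0 = 11*1 + 0 = 11, q_0 = 11*0 + 1 = 1.
  i=1: a_1=11, p_1 = 11*11 + 1 = 122, q_1 = 11*1 + 0 = 11.
Check: 122^2 - 123*11^2 = 14884 - 14883 = 1, so (x, y) = (122, 11) solves the equation, and by the theorem it is the least positive solution.

(x, y) = (122, 11)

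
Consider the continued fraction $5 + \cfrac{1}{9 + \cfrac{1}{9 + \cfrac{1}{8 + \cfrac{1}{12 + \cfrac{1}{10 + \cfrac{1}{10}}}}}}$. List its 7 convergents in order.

5/1, 46/9, 419/82, 3398/665, 41195/8062, 415348/81285, 4194675/820912

Using the convergent recurrence p_i = a_i*p_{i-1} + p_{i-2}, q_i = a_i*q_{i-1} + q_{i-2} with p_{-2}=0, p_{-1}=1, q_{-2}=1, q_{-1}=0:
  i=0: a_0=5, p_0 = 5*1 + 0 = 5, q_0 = 5*0 + 1 = 1.
  i=1: a_1=9, p_1 = 9*5 + 1 = 46, q_1 = 9*1 + 0 = 9.
  i=2: a_2=9, p_2 = 9*46 + 5 = 419, q_2 = 9*9 + 1 = 82.
  i=3: a_3=8, p_3 = 8*419 + 46 = 3398, q_3 = 8*82 + 9 = 665.
  i=4: a_4=12, p_4 = 12*3398 + 419 = 41195, q_4 = 12*665 + 82 = 8062.
  i=5: a_5=10, p_5 = 10*41195 + 3398 = 415348, q_5 = 10*8062 + 665 = 81285.
  i=6: a_6=10, p_6 = 10*415348 + 41195 = 4194675, q_6 = 10*81285 + 8062 = 820912.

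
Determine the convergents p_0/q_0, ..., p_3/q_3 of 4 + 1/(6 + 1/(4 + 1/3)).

Using the convergent recurrence p_i = a_i*p_{i-1} + p_{i-2}, q_i = a_i*q_{i-1} + q_{i-2} with p_{-2}=0, p_{-1}=1, q_{-2}=1, q_{-1}=0:
  i=0: a_0=4, p_0 = 4*1 + 0 = 4, q_0 = 4*0 + 1 = 1.
  i=1: a_1=6, p_1 = 6*4 + 1 = 25, q_1 = 6*1 + 0 = 6.
  i=2: a_2=4, p_2 = 4*25 + 4 = 104, q_2 = 4*6 + 1 = 25.
  i=3: a_3=3, p_3 = 3*104 + 25 = 337, q_3 = 3*25 + 6 = 81.

4/1, 25/6, 104/25, 337/81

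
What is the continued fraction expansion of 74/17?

Run the Euclidean algorithm on 74 and 17; the successive quotients are the partial quotients a_0, a_1, ... (each step inverts the fractional part left over by the previous one):
  74 = 4*17 + 6, so a_0 = 4.
  17 = 2*6 + 5, so a_1 = 2.
  6 = 1*5 + 1, so a_2 = 1.
  5 = 5*1 + 0, so a_3 = 5.
The remainder reaches 0 after 4 divisions, so the expansion has 4 partial quotients, read off in order.

[4; 2, 1, 5]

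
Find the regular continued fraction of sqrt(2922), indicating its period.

[54; (18, 108)]

Write x_i = (sqrt(2922) + m_i)/d_i with (m_0, d_0) = (0, 1). a_0 = floor(sqrt(2922)) = 54, since 54^2 = 2916 <= 2922 < 3025 = 55^2.
Iterate m_{i+1} = d_i*a_i - m_i, d_{i+1} = (2922 - m_{i+1}^2)/d_i, a_{i+1} = floor((a_0 + m_{i+1})/d_{i+1}):
  m_1 = 1*54 - 0 = 54, d_1 = (2922 - 54^2)/1 = 6/1 = 6, a_1 = floor((54 + 54)/6) = 18.
  m_2 = 6*18 - 54 = 54, d_2 = (2922 - 54^2)/6 = 6/6 = 1, a_2 = floor((54 + 54)/1) = 108.
  m_3 = 1*108 - 54 = 54, d_3 = (2922 - 54^2)/1 = 6/1 = 6: (m_3, d_3) = (m_1, d_1) = (54, 6), so from here the quotients repeat a_1, a_2; the period length is 2.
Hence the expansion of sqrt(2922) is a_0 = 54 followed by the repeating block 18, 108 (period 2).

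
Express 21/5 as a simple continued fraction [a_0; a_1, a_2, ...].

Run the Euclidean algorithm on 21 and 5; the successive quotients are the partial quotients a_0, a_1, ... (each step inverts the fractional part left over by the previous one):
  21 = 4*5 + 1, so a_0 = 4.
  5 = 5*1 + 0, so a_1 = 5.
The remainder reaches 0 after 2 divisions, so the expansion has 2 partial quotients, read off in order.

[4; 5]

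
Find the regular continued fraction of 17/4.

[4; 4]

Run the Euclidean algorithm on 17 and 4; the successive quotients are the partial quotients a_0, a_1, ... (each step inverts the fractional part left over by the previous one):
  17 = 4*4 + 1, so a_0 = 4.
  4 = 4*1 + 0, so a_1 = 4.
The remainder reaches 0 after 2 divisions, so the expansion has 2 partial quotients, read off in order.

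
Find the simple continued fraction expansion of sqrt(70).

[8; (2, 1, 2, 1, 2, 16)]

Write x_i = (sqrt(70) + m_i)/d_i with (m_0, d_0) = (0, 1). a_0 = floor(sqrt(70)) = 8, since 8^2 = 64 <= 70 < 81 = 9^2.
Iterate m_{i+1} = d_i*a_i - m_i, d_{i+1} = (70 - m_{i+1}^2)/d_i, a_{i+1} = floor((a_0 + m_{i+1})/d_{i+1}):
  m_1 = 1*8 - 0 = 8, d_1 = (70 - 8^2)/1 = 6/1 = 6, a_1 = floor((8 + 8)/6) = 2.
  m_2 = 6*2 - 8 = 4, d_2 = (70 - 4^2)/6 = 54/6 = 9, a_2 = floor((8 + 4)/9) = 1.
  m_3 = 9*1 - 4 = 5, d_3 = (70 - 5^2)/9 = 45/9 = 5, a_3 = floor((8 + 5)/5) = 2.
  m_4 = 5*2 - 5 = 5, d_4 = (70 - 5^2)/5 = 45/5 = 9, a_4 = floor((8 + 5)/9) = 1.
  m_5 = 9*1 - 5 = 4, d_5 = (70 - 4^2)/9 = 54/9 = 6, a_5 = floor((8 + 4)/6) = 2.
  m_6 = 6*2 - 4 = 8, d_6 = (70 - 8^2)/6 = 6/6 = 1, a_6 = floor((8 + 8)/1) = 16.
  m_7 = 1*16 - 8 = 8, d_7 = (70 - 8^2)/1 = 6/1 = 6: (m_7, d_7) = (m_1, d_1) = (8, 6), so from here the quotients repeat a_1, ..., a_6; the period length is 6.
Hence the expansion of sqrt(70) is a_0 = 8 followed by the repeating block 2, 1, 2, 1, 2, 16 (period 6).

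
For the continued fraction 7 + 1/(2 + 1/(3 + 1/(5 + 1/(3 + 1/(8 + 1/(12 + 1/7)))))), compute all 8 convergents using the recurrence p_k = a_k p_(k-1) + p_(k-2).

Using the convergent recurrence p_i = a_i*p_{i-1} + p_{i-2}, q_i = a_i*q_{i-1} + q_{i-2} with p_{-2}=0, p_{-1}=1, q_{-2}=1, q_{-1}=0:
  i=0: a_0=7, p_0 = 7*1 + 0 = 7, q_0 = 7*0 + 1 = 1.
  i=1: a_1=2, p_1 = 2*7 + 1 = 15, q_1 = 2*1 + 0 = 2.
  i=2: a_2=3, p_2 = 3*15 + 7 = 52, q_2 = 3*2 + 1 = 7.
  i=3: a_3=5, p_3 = 5*52 + 15 = 275, q_3 = 5*7 + 2 = 37.
  i=4: a_4=3, p_4 = 3*275 + 52 = 877, q_4 = 3*37 + 7 = 118.
  i=5: a_5=8, p_5 = 8*877 + 275 = 7291, q_5 = 8*118 + 37 = 981.
  i=6: a_6=12, p_6 = 12*7291 + 877 = 88369, q_6 = 12*981 + 118 = 11890.
  i=7: a_7=7, p_7 = 7*88369 + 7291 = 625874, q_7 = 7*11890 + 981 = 84211.

7/1, 15/2, 52/7, 275/37, 877/118, 7291/981, 88369/11890, 625874/84211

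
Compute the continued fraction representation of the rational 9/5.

[1; 1, 4]

Run the Euclidean algorithm on 9 and 5; the successive quotients are the partial quotients a_0, a_1, ... (each step inverts the fractional part left over by the previous one):
  9 = 1*5 + 4, so a_0 = 1.
  5 = 1*4 + 1, so a_1 = 1.
  4 = 4*1 + 0, so a_2 = 4.
The remainder reaches 0 after 3 divisions, so the expansion has 3 partial quotients, read off in order.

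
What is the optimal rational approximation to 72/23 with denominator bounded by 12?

25/8

Expand x = 72/23 as a continued fraction with the Euclidean algorithm:
  72 = 3*23 + 3, so a_0 = 3.
  23 = 7*3 + 2, so a_1 = 7.
  3 = 1*2 + 1, so a_2 = 1.
  2 = 2*1 + 0, so a_3 = 2.
so x = [3; 7, 1, 2].
Convergents (p_i = a_i*p_{i-1} + p_{i-2}, q_i = a_i*q_{i-1} + q_{i-2} with p_{-2}=0, p_{-1}=1, q_{-2}=1, q_{-1}=0), until the denominator exceeds 12:
  i=0: a_0=3, p_0 = 3*1 + 0 = 3, q_0 = 3*0 + 1 = 1.
  i=1: a_1=7, p_1 = 7*3 + 1 = 22, q_1 = 7*1 + 0 = 7.
  i=2: a_2=1, p_2 = 1*22 + 3 = 25, q_2 = 1*7 + 1 = 8.
  i=3: a_3=2, p_3 = 2*25 + 22 = 72, q_3 = 2*8 + 7 = 23.
q_3 = 23 > 12, so the last convergent with denominator <= 12 is p_2/q_2 = 25/8.
The closest fraction with denominator <= 12 is either p_2/q_2 or the intermediate fraction (k*p_2 + p_1)/(k*q_2 + q_1) with the largest k >= 1 whose denominator stays <= 12; these approach x as k grows, and every other convergent or intermediate fraction in range is farther away.
Largest k: floor((12 - q_1)/q_2) = floor((12 - 7)/8) = 0.
Since k = 0, no intermediate fraction beyond p_2/q_2 has denominator <= 12, so the convergent 25/8 is the closest (its error is |72*8 - 25*23|/(23*8) = 1/184).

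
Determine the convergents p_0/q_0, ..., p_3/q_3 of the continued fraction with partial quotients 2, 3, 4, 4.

2/1, 7/3, 30/13, 127/55

Using the convergent recurrence p_i = a_i*p_{i-1} + p_{i-2}, q_i = a_i*q_{i-1} + q_{i-2} with p_{-2}=0, p_{-1}=1, q_{-2}=1, q_{-1}=0:
  i=0: a_0=2, p_0 = 2*1 + 0 = 2, q_0 = 2*0 + 1 = 1.
  i=1: a_1=3, p_1 = 3*2 + 1 = 7, q_1 = 3*1 + 0 = 3.
  i=2: a_2=4, p_2 = 4*7 + 2 = 30, q_2 = 4*3 + 1 = 13.
  i=3: a_3=4, p_3 = 4*30 + 7 = 127, q_3 = 4*13 + 3 = 55.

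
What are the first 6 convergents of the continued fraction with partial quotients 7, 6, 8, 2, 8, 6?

Using the convergent recurrence p_i = a_i*p_{i-1} + p_{i-2}, q_i = a_i*q_{i-1} + q_{i-2} with p_{-2}=0, p_{-1}=1, q_{-2}=1, q_{-1}=0:
  i=0: a_0=7, p_0 = 7*1 + 0 = 7, q_0 = 7*0 + 1 = 1.
  i=1: a_1=6, p_1 = 6*7 + 1 = 43, q_1 = 6*1 + 0 = 6.
  i=2: a_2=8, p_2 = 8*43 + 7 = 351, q_2 = 8*6 + 1 = 49.
  i=3: a_3=2, p_3 = 2*351 + 43 = 745, q_3 = 2*49 + 6 = 104.
  i=4: a_4=8, p_4 = 8*745 + 351 = 6311, q_4 = 8*104 + 49 = 881.
  i=5: a_5=6, p_5 = 6*6311 + 745 = 38611, q_5 = 6*881 + 104 = 5390.

7/1, 43/6, 351/49, 745/104, 6311/881, 38611/5390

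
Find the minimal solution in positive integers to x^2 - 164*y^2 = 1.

(x, y) = (2049, 160)

First expand sqrt(164) as a continued fraction. With x_i = (sqrt(164) + m_i)/d_i and (m_0, d_0) = (0, 1): a_0 = floor(sqrt(164)) = 12, since 12^2 = 144 <= 164 < 169 = 13^2.
Iterate m_{i+1} = d_i*a_i - m_i, d_{i+1} = (164 - m_{i+1}^2)/d_i, a_{i+1} = floor((a_0 + m_{i+1})/d_{i+1}):
  m_1 = 1*12 - 0 = 12, d_1 = (164 - 12^2)/1 = 20/1 = 20, a_1 = floor((12 + 12)/20) = 1.
  m_2 = 20*1 - 12 = 8, d_2 = (164 - 8^2)/20 = 100/20 = 5, a_2 = floor((12 + 8)/5) = 4.
  m_3 = 5*4 - 8 = 12, d_3 = (164 - 12^2)/5 = 20/5 = 4, a_3 = floor((12 + 12)/4) = 6.
  m_4 = 4*6 - 12 = 12, d_4 = (164 - 12^2)/4 = 20/4 = 5, a_4 = floor((12 + 12)/5) = 4.
  m_5 = 5*4 - 12 = 8, d_5 = (164 - 8^2)/5 = 100/5 = 20, a_5 = floor((12 + 8)/20) = 1.
  m_6 = 20*1 - 8 = 12, d_6 = (164 - 12^2)/20 = 20/20 = 1, a_6 = floor((12 + 12)/1) = 24.
  m_7 = 1*24 - 12 = 12, d_7 = (164 - 12^2)/1 = 20/1 = 20: (m_7, d_7) = (m_1, d_1) = (12, 20), so from here the quotients repeat a_1, ..., a_6; the period length is 6.
So sqrt(164) = [12; (1, 4, 6, 4, 1, 24)] with period length k = 6.
k is even, so the fundamental solution of x^2 - 164y^2 = 1 is (p_{k-1}, q_{k-1}) = (p_5, q_5); compute convergents through index 5.
Convergents (p_i = a_i*p_{i-1} + p_{i-2}, q_i = a_i*q_{i-1} + q_{i-2} with p_{-2}=0, p_{-1}=1, q_{-2}=1, q_{-1}=0):
  i=0: a_0=12, p_0 = 12*1 + 0 = 12, q_0 = 12*0 + 1 = 1.
  i=1: a_1=1, p_1 = 1*12 + 1 = 13, q_1 = 1*1 + 0 = 1.
  i=2: a_2=4, p_2 = 4*13 + 12 = 64, q_2 = 4*1 + 1 = 5.
  i=3: a_3=6, p_3 = 6*64 + 13 = 397, q_3 = 6*5 + 1 = 31.
  i=4: a_4=4, p_4 = 4*397 + 64 = 1652, q_4 = 4*31 + 5 = 129.
  i=5: a_5=1, p_5 = 1*1652 + 397 = 2049, q_5 = 1*129 + 31 = 160.
Check: 2049^2 - 164*160^2 = 4198401 - 4198400 = 1, so (x, y) = (2049, 160) solves the equation, and by the theorem it is the least positive solution.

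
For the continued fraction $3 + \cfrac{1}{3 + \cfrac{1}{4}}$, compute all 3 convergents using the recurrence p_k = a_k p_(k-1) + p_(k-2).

Using the convergent recurrence p_i = a_i*p_{i-1} + p_{i-2}, q_i = a_i*q_{i-1} + q_{i-2} with p_{-2}=0, p_{-1}=1, q_{-2}=1, q_{-1}=0:
  i=0: a_0=3, p_0 = 3*1 + 0 = 3, q_0 = 3*0 + 1 = 1.
  i=1: a_1=3, p_1 = 3*3 + 1 = 10, q_1 = 3*1 + 0 = 3.
  i=2: a_2=4, p_2 = 4*10 + 3 = 43, q_2 = 4*3 + 1 = 13.

3/1, 10/3, 43/13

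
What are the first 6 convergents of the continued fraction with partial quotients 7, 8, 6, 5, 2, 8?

Using the convergent recurrence p_i = a_i*p_{i-1} + p_{i-2}, q_i = a_i*q_{i-1} + q_{i-2} with p_{-2}=0, p_{-1}=1, q_{-2}=1, q_{-1}=0:
  i=0: a_0=7, p_0 = 7*1 + 0 = 7, q_0 = 7*0 + 1 = 1.
  i=1: a_1=8, p_1 = 8*7 + 1 = 57, q_1 = 8*1 + 0 = 8.
  i=2: a_2=6, p_2 = 6*57 + 7 = 349, q_2 = 6*8 + 1 = 49.
  i=3: a_3=5, p_3 = 5*349 + 57 = 1802, q_3 = 5*49 + 8 = 253.
  i=4: a_4=2, p_4 = 2*1802 + 349 = 3953, q_4 = 2*253 + 49 = 555.
  i=5: a_5=8, p_5 = 8*3953 + 1802 = 33426, q_5 = 8*555 + 253 = 4693.

7/1, 57/8, 349/49, 1802/253, 3953/555, 33426/4693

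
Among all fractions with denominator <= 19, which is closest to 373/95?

55/14

Expand x = 373/95 as a continued fraction with the Euclidean algorithm:
  373 = 3*95 + 88, so a_0 = 3.
  95 = 1*88 + 7, so a_1 = 1.
  88 = 12*7 + 4, so a_2 = 12.
  7 = 1*4 + 3, so a_3 = 1.
  4 = 1*3 + 1, so a_4 = 1.
  3 = 3*1 + 0, so a_5 = 3.
so x = [3; 1, 12, 1, 1, 3].
Convergents (p_i = a_i*p_{i-1} + p_{i-2}, q_i = a_i*q_{i-1} + q_{i-2} with p_{-2}=0, p_{-1}=1, q_{-2}=1, q_{-1}=0), until the denominator exceeds 19:
  i=0: a_0=3, p_0 = 3*1 + 0 = 3, q_0 = 3*0 + 1 = 1.
  i=1: a_1=1, p_1 = 1*3 + 1 = 4, q_1 = 1*1 + 0 = 1.
  i=2: a_2=12, p_2 = 12*4 + 3 = 51, q_2 = 12*1 + 1 = 13.
  i=3: a_3=1, p_3 = 1*51 + 4 = 55, q_3 = 1*13 + 1 = 14.
  i=4: a_4=1, p_4 = 1*55 + 51 = 106, q_4 = 1*14 + 13 = 27.
q_4 = 27 > 19, so the last convergent with denominator <= 19 is p_3/q_3 = 55/14.
The closest fraction with denominator <= 19 is either p_3/q_3 or the intermediate fraction (k*p_3 + p_2)/(k*q_3 + q_2) with the largest k >= 1 whose denominator stays <= 19; these approach x as k grows, and every other convergent or intermediate fraction in range is farther away.
Largest k: floor((19 - q_2)/q_3) = floor((19 - 13)/14) = 0.
Since k = 0, no intermediate fraction beyond p_3/q_3 has denominator <= 19, so the convergent 55/14 is the closest (its error is |373*14 - 55*95|/(95*14) = 3/1330).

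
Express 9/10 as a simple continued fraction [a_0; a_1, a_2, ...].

Run the Euclidean algorithm on 9 and 10; the successive quotients are the partial quotients a_0, a_1, ... (each step inverts the fractional part left over by the previous one):
  9 = 0*10 + 9, so a_0 = 0.
  10 = 1*9 + 1, so a_1 = 1.
  9 = 9*1 + 0, so a_2 = 9.
The remainder reaches 0 after 3 divisions, so the expansion has 3 partial quotients, read off in order.

[0; 1, 9]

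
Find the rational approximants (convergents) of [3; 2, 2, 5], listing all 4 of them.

3/1, 7/2, 17/5, 92/27

Using the convergent recurrence p_i = a_i*p_{i-1} + p_{i-2}, q_i = a_i*q_{i-1} + q_{i-2} with p_{-2}=0, p_{-1}=1, q_{-2}=1, q_{-1}=0:
  i=0: a_0=3, p_0 = 3*1 + 0 = 3, q_0 = 3*0 + 1 = 1.
  i=1: a_1=2, p_1 = 2*3 + 1 = 7, q_1 = 2*1 + 0 = 2.
  i=2: a_2=2, p_2 = 2*7 + 3 = 17, q_2 = 2*2 + 1 = 5.
  i=3: a_3=5, p_3 = 5*17 + 7 = 92, q_3 = 5*5 + 2 = 27.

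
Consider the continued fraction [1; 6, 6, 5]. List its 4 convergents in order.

1/1, 7/6, 43/37, 222/191

Using the convergent recurrence p_i = a_i*p_{i-1} + p_{i-2}, q_i = a_i*q_{i-1} + q_{i-2} with p_{-2}=0, p_{-1}=1, q_{-2}=1, q_{-1}=0:
  i=0: a_0=1, p_0 = 1*1 + 0 = 1, q_0 = 1*0 + 1 = 1.
  i=1: a_1=6, p_1 = 6*1 + 1 = 7, q_1 = 6*1 + 0 = 6.
  i=2: a_2=6, p_2 = 6*7 + 1 = 43, q_2 = 6*6 + 1 = 37.
  i=3: a_3=5, p_3 = 5*43 + 7 = 222, q_3 = 5*37 + 6 = 191.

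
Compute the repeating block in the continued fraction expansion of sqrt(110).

[10; (2, 20)]

Write x_i = (sqrt(110) + m_i)/d_i with (m_0, d_0) = (0, 1). a_0 = floor(sqrt(110)) = 10, since 10^2 = 100 <= 110 < 121 = 11^2.
Iterate m_{i+1} = d_i*a_i - m_i, d_{i+1} = (110 - m_{i+1}^2)/d_i, a_{i+1} = floor((a_0 + m_{i+1})/d_{i+1}):
  m_1 = 1*10 - 0 = 10, d_1 = (110 - 10^2)/1 = 10/1 = 10, a_1 = floor((10 + 10)/10) = 2.
  m_2 = 10*2 - 10 = 10, d_2 = (110 - 10^2)/10 = 10/10 = 1, a_2 = floor((10 + 10)/1) = 20.
  m_3 = 1*20 - 10 = 10, d_3 = (110 - 10^2)/1 = 10/1 = 10: (m_3, d_3) = (m_1, d_1) = (10, 10), so from here the quotients repeat a_1, a_2; the period length is 2.
Hence the expansion of sqrt(110) is a_0 = 10 followed by the repeating block 2, 20 (period 2).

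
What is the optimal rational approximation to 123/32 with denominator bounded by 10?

Expand x = 123/32 as a continued fraction with the Euclidean algorithm:
  123 = 3*32 + 27, so a_0 = 3.
  32 = 1*27 + 5, so a_1 = 1.
  27 = 5*5 + 2, so a_2 = 5.
  5 = 2*2 + 1, so a_3 = 2.
  2 = 2*1 + 0, so a_4 = 2.
so x = [3; 1, 5, 2, 2].
Convergents (p_i = a_i*p_{i-1} + p_{i-2}, q_i = a_i*q_{i-1} + q_{i-2} with p_{-2}=0, p_{-1}=1, q_{-2}=1, q_{-1}=0), until the denominator exceeds 10:
  i=0: a_0=3, p_0 = 3*1 + 0 = 3, q_0 = 3*0 + 1 = 1.
  i=1: a_1=1, p_1 = 1*3 + 1 = 4, q_1 = 1*1 + 0 = 1.
  i=2: a_2=5, p_2 = 5*4 + 3 = 23, q_2 = 5*1 + 1 = 6.
  i=3: a_3=2, p_3 = 2*23 + 4 = 50, q_3 = 2*6 + 1 = 13.
q_3 = 13 > 10, so the last convergent with denominator <= 10 is p_2/q_2 = 23/6.
The closest fraction with denominator <= 10 is either p_2/q_2 or the intermediate fraction (k*p_2 + p_1)/(k*q_2 + q_1) with the largest k >= 1 whose denominator stays <= 10; these approach x as k grows, and every other convergent or intermediate fraction in range is farther away.
Largest k: floor((10 - q_1)/q_2) = floor((10 - 1)/6) = 1.
That gives (1*23 + 4)/(1*6 + 1) = 27/7.
Compare the errors: |x - 23/6| = |123*6 - 23*32|/(32*6) = 2/192, and |x - 27/7| = |123*7 - 27*32|/(32*7) = 3/224.
Cross-multiplying, 2*224 = 448 < 576 = 3*192, so 2/192 is smaller: the convergent 23/6 is closer to x than 27/7.

23/6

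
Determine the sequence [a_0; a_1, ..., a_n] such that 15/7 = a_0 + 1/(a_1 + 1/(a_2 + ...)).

[2; 7]

Run the Euclidean algorithm on 15 and 7; the successive quotients are the partial quotients a_0, a_1, ... (each step inverts the fractional part left over by the previous one):
  15 = 2*7 + 1, so a_0 = 2.
  7 = 7*1 + 0, so a_1 = 7.
The remainder reaches 0 after 2 divisions, so the expansion has 2 partial quotients, read off in order.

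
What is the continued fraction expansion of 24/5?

[4; 1, 4]

Run the Euclidean algorithm on 24 and 5; the successive quotients are the partial quotients a_0, a_1, ... (each step inverts the fractional part left over by the previous one):
  24 = 4*5 + 4, so a_0 = 4.
  5 = 1*4 + 1, so a_1 = 1.
  4 = 4*1 + 0, so a_2 = 4.
The remainder reaches 0 after 3 divisions, so the expansion has 3 partial quotients, read off in order.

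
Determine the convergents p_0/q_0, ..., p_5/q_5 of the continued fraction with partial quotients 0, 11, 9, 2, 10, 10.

0/1, 1/11, 9/100, 19/211, 199/2210, 2009/22311

Using the convergent recurrence p_i = a_i*p_{i-1} + p_{i-2}, q_i = a_i*q_{i-1} + q_{i-2} with p_{-2}=0, p_{-1}=1, q_{-2}=1, q_{-1}=0:
  i=0: a_0=0, p_0 = 0*1 + 0 = 0, q_0 = 0*0 + 1 = 1.
  i=1: a_1=11, p_1 = 11*0 + 1 = 1, q_1 = 11*1 + 0 = 11.
  i=2: a_2=9, p_2 = 9*1 + 0 = 9, q_2 = 9*11 + 1 = 100.
  i=3: a_3=2, p_3 = 2*9 + 1 = 19, q_3 = 2*100 + 11 = 211.
  i=4: a_4=10, p_4 = 10*19 + 9 = 199, q_4 = 10*211 + 100 = 2210.
  i=5: a_5=10, p_5 = 10*199 + 19 = 2009, q_5 = 10*2210 + 211 = 22311.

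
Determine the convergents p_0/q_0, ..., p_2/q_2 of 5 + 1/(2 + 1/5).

Using the convergent recurrence p_i = a_i*p_{i-1} + p_{i-2}, q_i = a_i*q_{i-1} + q_{i-2} with p_{-2}=0, p_{-1}=1, q_{-2}=1, q_{-1}=0:
  i=0: a_0=5, p_0 = 5*1 + 0 = 5, q_0 = 5*0 + 1 = 1.
  i=1: a_1=2, p_1 = 2*5 + 1 = 11, q_1 = 2*1 + 0 = 2.
  i=2: a_2=5, p_2 = 5*11 + 5 = 60, q_2 = 5*2 + 1 = 11.

5/1, 11/2, 60/11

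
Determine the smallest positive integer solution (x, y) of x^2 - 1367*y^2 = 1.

(x, y) = (1368, 37)

First expand sqrt(1367) as a continued fraction. With x_i = (sqrt(1367) + m_i)/d_i and (m_0, d_0) = (0, 1): a_0 = floor(sqrt(1367)) = 36, since 36^2 = 1296 <= 1367 < 1369 = 37^2.
Iterate m_{i+1} = d_i*a_i - m_i, d_{i+1} = (1367 - m_{i+1}^2)/d_i, a_{i+1} = floor((a_0 + m_{i+1})/d_{i+1}):
  m_1 = 1*36 - 0 = 36, d_1 = (1367 - 36^2)/1 = 71/1 = 71, a_1 = floor((36 + 36)/71) = 1.
  m_2 = 71*1 - 36 = 35, d_2 = (1367 - 35^2)/71 = 142/71 = 2, a_2 = floor((36 + 35)/2) = 35.
  m_3 = 2*35 - 35 = 35, d_3 = (1367 - 35^2)/2 = 142/2 = 71, a_3 = floor((36 + 35)/71) = 1.
  m_4 = 71*1 - 35 = 36, d_4 = (1367 - 36^2)/71 = 71/71 = 1, a_4 = floor((36 + 36)/1) = 72.
  m_5 = 1*72 - 36 = 36, d_5 = (1367 - 36^2)/1 = 71/1 = 71: (m_5, d_5) = (m_1, d_1) = (36, 71), so from here the quotients repeat a_1, ..., a_4; the period length is 4.
So sqrt(1367) = [36; (1, 35, 1, 72)] with period length k = 4.
k is even, so the fundamental solution of x^2 - 1367y^2 = 1 is (p_{k-1}, q_{k-1}) = (p_3, q_3); compute convergents through index 3.
Convergents (p_i = a_i*p_{i-1} + p_{i-2}, q_i = a_i*q_{i-1} + q_{i-2} with p_{-2}=0, p_{-1}=1, q_{-2}=1, q_{-1}=0):
  i=0: a_0=36, p_0 = 36*1 + 0 = 36, q_0 = 36*0 + 1 = 1.
  i=1: a_1=1, p_1 = 1*36 + 1 = 37, q_1 = 1*1 + 0 = 1.
  i=2: a_2=35, p_2 = 35*37 + 36 = 1331, q_2 = 35*1 + 1 = 36.
  i=3: a_3=1, p_3 = 1*1331 + 37 = 1368, q_3 = 1*36 + 1 = 37.
Check: 1368^2 - 1367*37^2 = 1871424 - 1871423 = 1, so (x, y) = (1368, 37) solves the equation, and by the theorem it is the least positive solution.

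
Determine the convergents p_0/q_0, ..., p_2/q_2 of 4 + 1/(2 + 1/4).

Using the convergent recurrence p_i = a_i*p_{i-1} + p_{i-2}, q_i = a_i*q_{i-1} + q_{i-2} with p_{-2}=0, p_{-1}=1, q_{-2}=1, q_{-1}=0:
  i=0: a_0=4, p_0 = 4*1 + 0 = 4, q_0 = 4*0 + 1 = 1.
  i=1: a_1=2, p_1 = 2*4 + 1 = 9, q_1 = 2*1 + 0 = 2.
  i=2: a_2=4, p_2 = 4*9 + 4 = 40, q_2 = 4*2 + 1 = 9.

4/1, 9/2, 40/9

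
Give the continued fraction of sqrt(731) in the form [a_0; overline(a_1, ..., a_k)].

[27; overline(27, 54)]

Write x_i = (sqrt(731) + m_i)/d_i with (m_0, d_0) = (0, 1). a_0 = floor(sqrt(731)) = 27, since 27^2 = 729 <= 731 < 784 = 28^2.
Iterate m_{i+1} = d_i*a_i - m_i, d_{i+1} = (731 - m_{i+1}^2)/d_i, a_{i+1} = floor((a_0 + m_{i+1})/d_{i+1}):
  m_1 = 1*27 - 0 = 27, d_1 = (731 - 27^2)/1 = 2/1 = 2, a_1 = floor((27 + 27)/2) = 27.
  m_2 = 2*27 - 27 = 27, d_2 = (731 - 27^2)/2 = 2/2 = 1, a_2 = floor((27 + 27)/1) = 54.
  m_3 = 1*54 - 27 = 27, d_3 = (731 - 27^2)/1 = 2/1 = 2: (m_3, d_3) = (m_1, d_1) = (27, 2), so from here the quotients repeat a_1, a_2; the period length is 2.
Hence the expansion of sqrt(731) is a_0 = 27 followed by the repeating block 27, 54 (period 2).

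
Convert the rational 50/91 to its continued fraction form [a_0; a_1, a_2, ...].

Run the Euclidean algorithm on 50 and 91; the successive quotients are the partial quotients a_0, a_1, ... (each step inverts the fractional part left over by the previous one):
  50 = 0*91 + 50, so a_0 = 0.
  91 = 1*50 + 41, so a_1 = 1.
  50 = 1*41 + 9, so a_2 = 1.
  41 = 4*9 + 5, so a_3 = 4.
  9 = 1*5 + 4, so a_4 = 1.
  5 = 1*4 + 1, so a_5 = 1.
  4 = 4*1 + 0, so a_6 = 4.
The remainder reaches 0 after 7 divisions, so the expansion has 7 partial quotients, read off in order.

[0; 1, 1, 4, 1, 1, 4]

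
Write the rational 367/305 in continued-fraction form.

Run the Euclidean algorithm on 367 and 305; the successive quotients are the partial quotients a_0, a_1, ... (each step inverts the fractional part left over by the previous one):
  367 = 1*305 + 62, so a_0 = 1.
  305 = 4*62 + 57, so a_1 = 4.
  62 = 1*57 + 5, so a_2 = 1.
  57 = 11*5 + 2, so a_3 = 11.
  5 = 2*2 + 1, so a_4 = 2.
  2 = 2*1 + 0, so a_5 = 2.
The remainder reaches 0 after 6 divisions, so the expansion has 6 partial quotients, read off in order.

[1; 4, 1, 11, 2, 2]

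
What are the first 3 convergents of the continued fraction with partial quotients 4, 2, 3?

Using the convergent recurrence p_i = a_i*p_{i-1} + p_{i-2}, q_i = a_i*q_{i-1} + q_{i-2} with p_{-2}=0, p_{-1}=1, q_{-2}=1, q_{-1}=0:
  i=0: a_0=4, p_0 = 4*1 + 0 = 4, q_0 = 4*0 + 1 = 1.
  i=1: a_1=2, p_1 = 2*4 + 1 = 9, q_1 = 2*1 + 0 = 2.
  i=2: a_2=3, p_2 = 3*9 + 4 = 31, q_2 = 3*2 + 1 = 7.

4/1, 9/2, 31/7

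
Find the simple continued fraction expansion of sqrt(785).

Write x_i = (sqrt(785) + m_i)/d_i with (m_0, d_0) = (0, 1). a_0 = floor(sqrt(785)) = 28, since 28^2 = 784 <= 785 < 841 = 29^2.
Iterate m_{i+1} = d_i*a_i - m_i, d_{i+1} = (785 - m_{i+1}^2)/d_i, a_{i+1} = floor((a_0 + m_{i+1})/d_{i+1}):
  m_1 = 1*28 - 0 = 28, d_1 = (785 - 28^2)/1 = 1/1 = 1, a_1 = floor((28 + 28)/1) = 56.
  m_2 = 1*56 - 28 = 28, d_2 = (785 - 28^2)/1 = 1/1 = 1: (m_2, d_2) = (m_1, d_1) = (28, 1), so from here the quotient a_1 repeats; the period length is 1.
Hence the expansion of sqrt(785) is a_0 = 28 followed by the repeating block 56 (period 1).

[28; (56)]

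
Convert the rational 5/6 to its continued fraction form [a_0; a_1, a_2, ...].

Run the Euclidean algorithm on 5 and 6; the successive quotients are the partial quotients a_0, a_1, ... (each step inverts the fractional part left over by the previous one):
  5 = 0*6 + 5, so a_0 = 0.
  6 = 1*5 + 1, so a_1 = 1.
  5 = 5*1 + 0, so a_2 = 5.
The remainder reaches 0 after 3 divisions, so the expansion has 3 partial quotients, read off in order.

[0; 1, 5]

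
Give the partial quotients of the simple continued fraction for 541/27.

[20; 27]

Run the Euclidean algorithm on 541 and 27; the successive quotients are the partial quotients a_0, a_1, ... (each step inverts the fractional part left over by the previous one):
  541 = 20*27 + 1, so a_0 = 20.
  27 = 27*1 + 0, so a_1 = 27.
The remainder reaches 0 after 2 divisions, so the expansion has 2 partial quotients, read off in order.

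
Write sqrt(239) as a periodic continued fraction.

[15; (2, 5, 1, 2, 4, 15, 4, 2, 1, 5, 2, 30)]

Write x_i = (sqrt(239) + m_i)/d_i with (m_0, d_0) = (0, 1). a_0 = floor(sqrt(239)) = 15, since 15^2 = 225 <= 239 < 256 = 16^2.
Iterate m_{i+1} = d_i*a_i - m_i, d_{i+1} = (239 - m_{i+1}^2)/d_i, a_{i+1} = floor((a_0 + m_{i+1})/d_{i+1}):
  m_1 = 1*15 - 0 = 15, d_1 = (239 - 15^2)/1 = 14/1 = 14, a_1 = floor((15 + 15)/14) = 2.
  m_2 = 14*2 - 15 = 13, d_2 = (239 - 13^2)/14 = 70/14 = 5, a_2 = floor((15 + 13)/5) = 5.
  m_3 = 5*5 - 13 = 12, d_3 = (239 - 12^2)/5 = 95/5 = 19, a_3 = floor((15 + 12)/19) = 1.
  m_4 = 19*1 - 12 = 7, d_4 = (239 - 7^2)/19 = 190/19 = 10, a_4 = floor((15 + 7)/10) = 2.
  m_5 = 10*2 - 7 = 13, d_5 = (239 - 13^2)/10 = 70/10 = 7, a_5 = floor((15 + 13)/7) = 4.
  m_6 = 7*4 - 13 = 15, d_6 = (239 - 15^2)/7 = 14/7 = 2, a_6 = floor((15 + 15)/2) = 15.
  m_7 = 2*15 - 15 = 15, d_7 = (239 - 15^2)/2 = 14/2 = 7, a_7 = floor((15 + 15)/7) = 4.
  m_8 = 7*4 - 15 = 13, d_8 = (239 - 13^2)/7 = 70/7 = 10, a_8 = floor((15 + 13)/10) = 2.
  m_9 = 10*2 - 13 = 7, d_9 = (239 - 7^2)/10 = 190/10 = 19, a_9 = floor((15 + 7)/19) = 1.
  m_10 = 19*1 - 7 = 12, d_10 = (239 - 12^2)/19 = 95/19 = 5, a_10 = floor((15 + 12)/5) = 5.
  m_11 = 5*5 - 12 = 13, d_11 = (239 - 13^2)/5 = 70/5 = 14, a_11 = floor((15 + 13)/14) = 2.
  m_12 = 14*2 - 13 = 15, d_12 = (239 - 15^2)/14 = 14/14 = 1, a_12 = floor((15 + 15)/1) = 30.
  m_13 = 1*30 - 15 = 15, d_13 = (239 - 15^2)/1 = 14/1 = 14: (m_13, d_13) = (m_1, d_1) = (15, 14), so from here the quotients repeat a_1, ..., a_12; the period length is 12.
Hence the expansion of sqrt(239) is a_0 = 15 followed by the repeating block 2, 5, 1, 2, 4, 15, 4, 2, 1, 5, 2, 30 (period 12).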